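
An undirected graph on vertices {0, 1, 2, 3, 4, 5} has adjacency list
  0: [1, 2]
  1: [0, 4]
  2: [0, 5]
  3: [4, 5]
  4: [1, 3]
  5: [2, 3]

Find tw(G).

A width-2 tree decomposition is:
Bags: B1 = {1, 3, 4}  B2 = {1, 3, 5}  B3 = {1, 2, 5}  B4 = {0, 1, 2}
Tree: B1–B2, B2–B3, B3–B4
The largest bag has 3 vertices, giving width 2; this decomposition certifies tw(G) ≤ 2. The edges 1–4–3–5–2–0–1 form a cycle, so G is not a tree and its treewidth is at least 2. The upper and lower bounds meet at 2, so that is the treewidth.

2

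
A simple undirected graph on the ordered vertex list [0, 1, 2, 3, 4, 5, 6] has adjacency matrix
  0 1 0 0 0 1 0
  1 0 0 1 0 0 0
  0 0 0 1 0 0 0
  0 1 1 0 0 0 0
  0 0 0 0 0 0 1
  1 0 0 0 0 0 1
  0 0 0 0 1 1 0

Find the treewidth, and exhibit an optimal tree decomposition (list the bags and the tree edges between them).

Treewidth 1.
One such decomposition:
Bags: B1 = {2, 3}  B2 = {1, 3}  B3 = {0, 1}  B4 = {0, 5}  B5 = {5, 6}  B6 = {4, 6}
Tree: B1–B2, B2–B3, B3–B4, B4–B5, B5–B6

The largest bag has 2 vertices, giving width 1; this decomposition certifies tw(G) ≤ 1. G has an edge, so its treewidth is at least 1. Therefore the treewidth is 1.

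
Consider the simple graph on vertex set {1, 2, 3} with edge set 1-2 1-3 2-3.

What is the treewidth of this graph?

2

A width-2 tree decomposition is:
Bags: B1 = {1, 2, 3}
Tree: (single bag)
A single bag containing all 3 vertices is trivially a valid decomposition of width 2. On the other hand G contains the 3-clique {1, 2, 3}. A clique must lie in a single bag of any decomposition, so no decomposition can have width below 2. Combining the bounds, tw(G) = 2.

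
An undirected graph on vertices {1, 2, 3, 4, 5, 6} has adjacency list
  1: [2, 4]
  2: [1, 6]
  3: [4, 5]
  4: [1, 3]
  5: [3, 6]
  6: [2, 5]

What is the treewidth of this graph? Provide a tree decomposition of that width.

Treewidth 2.
One such decomposition:
Bags: B1 = {1, 2, 6}  B2 = {1, 4, 6}  B3 = {3, 4, 6}  B4 = {3, 5, 6}
Tree: B1–B2, B2–B3, B3–B4

Each bag holds 3 vertices, so the decomposition has width 2, which upper-bounds the treewidth. Since 6–2–1–4–3–5–6 is a cycle in G, G is not acyclic. Forests are exactly the graphs of treewidth ≤ 1, so tw(G) ≥ 2. Combining the bounds, tw(G) = 2.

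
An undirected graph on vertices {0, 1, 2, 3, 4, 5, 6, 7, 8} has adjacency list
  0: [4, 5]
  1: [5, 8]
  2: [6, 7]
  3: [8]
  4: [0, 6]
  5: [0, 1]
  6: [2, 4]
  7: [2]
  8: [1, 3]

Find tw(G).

1

A width-1 tree decomposition is:
Bags: B1 = {3, 8}  B2 = {1, 8}  B3 = {1, 5}  B4 = {0, 5}  B5 = {0, 4}  B6 = {4, 6}  B7 = {2, 6}  B8 = {2, 7}
Tree: B1–B2, B2–B3, B3–B4, B4–B5, B5–B6, B6–B7, B7–B8
The largest bag has 2 vertices, giving width 1; this decomposition certifies tw(G) ≤ 1. G has an edge, so its treewidth is at least 1. Combining the bounds, tw(G) = 1.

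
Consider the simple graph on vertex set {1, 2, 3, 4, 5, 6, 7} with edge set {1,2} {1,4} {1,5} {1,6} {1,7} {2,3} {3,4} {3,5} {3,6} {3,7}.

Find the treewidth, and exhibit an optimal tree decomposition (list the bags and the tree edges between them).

Treewidth 2.
Bags: B1 = {1, 3, 5}  B2 = {1, 2, 3}  B3 = {1, 3, 6}  B4 = {1, 3, 4}  B5 = {1, 3, 7}
Tree: B1–B2, B2–B3, B3–B4, B4–B5

Every bag has size at most 3, so the width is 3 − 1 = 2 and tw(G) ≤ 2. Since 1–5–3–2–1 is a cycle in G, G is not acyclic. Forests are exactly the graphs of treewidth ≤ 1, so tw(G) ≥ 2. Hence tw(G) = 2 exactly.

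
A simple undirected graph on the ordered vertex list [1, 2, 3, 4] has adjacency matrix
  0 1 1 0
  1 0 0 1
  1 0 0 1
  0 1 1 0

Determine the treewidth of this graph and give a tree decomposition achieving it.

Each bag holds 3 vertices, so the decomposition has width 2, which upper-bounds the treewidth. Since 4–3–1–2–4 is a cycle in G, G is not acyclic. Forests are exactly the graphs of treewidth ≤ 1, so tw(G) ≥ 2. Therefore the treewidth is 2.

Treewidth 2.
One optimal decomposition is:
Bags: B1 = {1, 3, 4}  B2 = {1, 2, 4}
Tree: B1–B2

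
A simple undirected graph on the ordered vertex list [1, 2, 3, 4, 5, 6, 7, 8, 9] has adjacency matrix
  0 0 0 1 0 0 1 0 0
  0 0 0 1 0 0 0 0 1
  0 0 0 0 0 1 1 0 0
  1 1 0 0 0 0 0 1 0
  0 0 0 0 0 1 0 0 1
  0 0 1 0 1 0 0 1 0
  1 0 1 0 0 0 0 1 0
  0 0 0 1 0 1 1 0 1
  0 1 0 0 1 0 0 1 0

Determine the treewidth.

A width-3 tree decomposition is:
Bags: B1 = {3, 5, 6, 7}  B2 = {5, 6, 7, 8}  B3 = {5, 7, 8, 9}  B4 = {1, 7, 8, 9}  B5 = {1, 4, 8, 9}  B6 = {1, 2, 4, 9}
Tree: B1–B2, B2–B3, B3–B4, B4–B5, B5–B6
Every bag has size at most 4, so the width is 4 − 1 = 3 and tw(G) ≤ 3. For the lower bound: the 4 vertex sets {3,5,6}, {7}, {8}, {1,2,4,9} are disjoint, each induces a connected subgraph, and every pair is joined by at least one edge of G. Contracting each set to a single vertex therefore yields K_{4} as a minor, and since treewidth is minor-monotone, tw(G) ≥ tw(K_{4}) = 3. Combining the bounds, tw(G) = 3.

3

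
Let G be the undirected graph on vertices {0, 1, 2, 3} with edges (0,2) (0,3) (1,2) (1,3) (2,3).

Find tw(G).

A width-2 tree decomposition is:
Bags: B1 = {1, 2, 3}  B2 = {0, 2, 3}
Tree: B1–B2
The largest bag has 3 vertices, giving width 2; this decomposition certifies tw(G) ≤ 2. For the lower bound, the 3 vertices {0, 2, 3} are pairwise adjacent, and any tree decomposition puts a clique entirely inside one bag — forcing width ≥ 2. The upper and lower bounds meet at 2, so that is the treewidth.

2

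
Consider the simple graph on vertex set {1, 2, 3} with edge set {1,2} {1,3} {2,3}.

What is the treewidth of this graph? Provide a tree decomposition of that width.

Treewidth 2.
One optimal decomposition is:
Bags: B1 = {1, 2, 3}
Tree: (single bag)

With just one bag of size 3, the width is 3 − 1 = 2, so tw(G) ≤ 2. On the other hand G contains the 3-clique {1, 2, 3}. A clique must lie in a single bag of any decomposition, so no decomposition can have width below 2. Hence tw(G) = 2 exactly.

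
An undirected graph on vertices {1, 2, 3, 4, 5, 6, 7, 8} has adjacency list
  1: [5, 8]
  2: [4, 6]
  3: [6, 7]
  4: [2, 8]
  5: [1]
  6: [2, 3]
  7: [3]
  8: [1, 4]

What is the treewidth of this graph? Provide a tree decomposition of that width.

Treewidth 1.
One optimal decomposition is:
Bags: B1 = {1, 5}  B2 = {1, 8}  B3 = {4, 8}  B4 = {2, 4}  B5 = {2, 6}  B6 = {3, 6}  B7 = {3, 7}
Tree: B1–B2, B2–B3, B3–B4, B4–B5, B5–B6, B6–B7

Each bag holds 2 vertices, so the decomposition has width 1, which upper-bounds the treewidth. Any graph with an edge has treewidth ≥ 1, and G has the edge 5–1. Combining the bounds, tw(G) = 1.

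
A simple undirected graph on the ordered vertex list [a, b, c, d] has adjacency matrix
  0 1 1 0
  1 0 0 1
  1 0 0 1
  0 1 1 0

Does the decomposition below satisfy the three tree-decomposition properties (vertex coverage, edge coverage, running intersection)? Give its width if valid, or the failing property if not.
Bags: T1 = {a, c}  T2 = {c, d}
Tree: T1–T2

A tree decomposition must satisfy three properties: every vertex lies in some bag; for every edge, both endpoints lie together in some bag; and for every vertex, the bags containing it form a connected subtree. Here vertex b appears in no bag, so the decomposition is invalid.

No — vertex b appears in no bag.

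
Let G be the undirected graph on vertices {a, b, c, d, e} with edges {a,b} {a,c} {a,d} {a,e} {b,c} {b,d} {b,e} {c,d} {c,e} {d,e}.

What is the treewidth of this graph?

4

A width-4 tree decomposition is:
Bags: B1 = {a, b, c, d, e}
Tree: (single bag)
A single bag containing all 5 vertices is trivially a valid decomposition of width 4. On the other hand G contains the 5-clique {a, b, c, d, e}. A clique must lie in a single bag of any decomposition, so no decomposition can have width below 4. Hence tw(G) = 4 exactly.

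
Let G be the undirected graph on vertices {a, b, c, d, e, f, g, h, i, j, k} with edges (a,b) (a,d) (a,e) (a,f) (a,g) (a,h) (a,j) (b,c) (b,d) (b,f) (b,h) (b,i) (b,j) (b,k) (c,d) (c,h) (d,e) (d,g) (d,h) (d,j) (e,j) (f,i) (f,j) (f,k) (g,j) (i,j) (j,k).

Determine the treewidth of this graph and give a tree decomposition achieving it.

Treewidth 3.
Bags: B1 = {a, d, e, j}  B2 = {a, b, d, j}  B3 = {a, b, d, h}  B4 = {a, b, f, j}  B5 = {a, d, g, j}  B6 = {b, f, j, k}  B7 = {b, f, i, j}  B8 = {b, c, d, h}
Tree: B1–B2, B2–B3, B2–B4, B1–B5, B4–B6, B6–B7, B3–B8

Each bag holds 4 vertices, so the decomposition has width 3, which upper-bounds the treewidth. Conversely, {a, d, g, j} is a clique of size 4, and the vertices of any clique must share a bag in every tree decomposition; so some bag has ≥ 4 vertices and tw(G) ≥ 3. The upper and lower bounds meet at 3, so that is the treewidth.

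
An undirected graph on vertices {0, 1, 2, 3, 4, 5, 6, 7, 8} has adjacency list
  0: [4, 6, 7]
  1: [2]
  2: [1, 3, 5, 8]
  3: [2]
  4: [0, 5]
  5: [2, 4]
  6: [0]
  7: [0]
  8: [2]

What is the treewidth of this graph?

A width-1 tree decomposition is:
Bags: B1 = {0, 4}  B2 = {4, 5}  B3 = {2, 5}  B4 = {0, 6}  B5 = {1, 2}  B6 = {2, 3}  B7 = {2, 8}  B8 = {0, 7}
Tree: B1–B2, B2–B3, B1–B4, B3–B5, B3–B6, B3–B7, B1–B8
Each bag holds 2 vertices, so the decomposition has width 1, which upper-bounds the treewidth. Since G has at least one edge (e.g. 0–4), it is not an edgeless graph, so tw(G) ≥ 1. The upper and lower bounds meet at 1, so that is the treewidth.

1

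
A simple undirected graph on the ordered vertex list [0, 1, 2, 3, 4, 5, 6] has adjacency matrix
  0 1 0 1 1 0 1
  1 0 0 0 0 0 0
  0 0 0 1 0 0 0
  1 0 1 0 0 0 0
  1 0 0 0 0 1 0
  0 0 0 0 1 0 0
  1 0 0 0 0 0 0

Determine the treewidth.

1

A width-1 tree decomposition is:
Bags: B1 = {0, 3}  B2 = {0, 4}  B3 = {4, 5}  B4 = {0, 6}  B5 = {0, 1}  B6 = {2, 3}
Tree: B1–B2, B2–B3, B2–B4, B2–B5, B1–B6
The largest bag has 2 vertices, giving width 1; this decomposition certifies tw(G) ≤ 1. Since G has at least one edge (e.g. 3–0), it is not an edgeless graph, so tw(G) ≥ 1. Therefore the treewidth is 1.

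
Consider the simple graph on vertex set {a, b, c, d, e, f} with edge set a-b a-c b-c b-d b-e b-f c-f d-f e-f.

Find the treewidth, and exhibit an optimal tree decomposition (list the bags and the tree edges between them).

Every bag has size at most 3, so the width is 3 − 1 = 2 and tw(G) ≤ 2. Conversely, {a, b, c} is a clique of size 3, and the vertices of any clique must share a bag in every tree decomposition; so some bag has ≥ 3 vertices and tw(G) ≥ 2. Combining the bounds, tw(G) = 2.

Treewidth 2.
Bags: B1 = {b, e, f}  B2 = {b, c, f}  B3 = {a, b, c}  B4 = {b, d, f}
Tree: B1–B2, B2–B3, B2–B4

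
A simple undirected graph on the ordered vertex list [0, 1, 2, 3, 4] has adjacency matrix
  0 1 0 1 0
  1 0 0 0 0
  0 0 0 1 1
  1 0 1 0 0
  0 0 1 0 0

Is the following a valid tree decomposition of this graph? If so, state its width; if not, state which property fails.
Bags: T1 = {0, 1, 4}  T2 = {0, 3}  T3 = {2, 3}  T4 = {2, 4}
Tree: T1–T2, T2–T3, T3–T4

No — bags containing vertex 4 are not connected in the tree.

A tree decomposition must satisfy three properties: every vertex lies in some bag; for every edge, both endpoints lie together in some bag; and for every vertex, the bags containing it form a connected subtree. Here bags containing vertex 4 are not connected in the tree, so the decomposition is invalid.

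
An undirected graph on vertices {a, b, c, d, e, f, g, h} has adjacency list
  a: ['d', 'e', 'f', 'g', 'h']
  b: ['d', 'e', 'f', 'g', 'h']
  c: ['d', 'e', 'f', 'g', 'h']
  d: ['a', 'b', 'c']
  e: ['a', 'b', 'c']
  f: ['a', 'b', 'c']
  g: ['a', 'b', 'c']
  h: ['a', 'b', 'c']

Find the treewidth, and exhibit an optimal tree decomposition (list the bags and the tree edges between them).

The largest bag has 4 vertices, giving width 3; this decomposition certifies tw(G) ≤ 3. For the lower bound: the 4 vertex sets {b,e}, {a,f}, {c}, {d} are disjoint, each induces a connected subgraph, and every pair is joined by at least one edge of G. Contracting each set to a single vertex therefore yields K_{4} as a minor, and since treewidth is minor-monotone, tw(G) ≥ tw(K_{4}) = 3. Therefore the treewidth is 3.

Treewidth 3.
One optimal decomposition is:
Bags: B1 = {a, b, c, e}  B2 = {a, b, c, f}  B3 = {a, b, c, d}  B4 = {a, b, c, h}  B5 = {a, b, c, g}
Tree: B1–B2, B2–B3, B3–B4, B4–B5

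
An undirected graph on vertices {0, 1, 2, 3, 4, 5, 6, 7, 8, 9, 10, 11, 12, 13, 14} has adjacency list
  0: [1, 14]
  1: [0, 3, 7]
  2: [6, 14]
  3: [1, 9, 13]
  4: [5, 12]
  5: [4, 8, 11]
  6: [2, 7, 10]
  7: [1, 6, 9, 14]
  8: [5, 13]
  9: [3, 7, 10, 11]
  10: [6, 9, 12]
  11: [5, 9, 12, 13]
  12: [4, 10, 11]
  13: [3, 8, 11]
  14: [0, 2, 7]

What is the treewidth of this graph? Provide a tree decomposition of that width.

The largest bag has 4 vertices, giving width 3; this decomposition certifies tw(G) ≤ 3. For the lower bound: the 4 vertex sets {0,2,14}, {1}, {7}, {3,6,9,10} are disjoint, each induces a connected subgraph, and every pair is joined by at least one edge of G. Contracting each set to a single vertex therefore yields K_{4} as a minor, and since treewidth is minor-monotone, tw(G) ≥ tw(K_{4}) = 3. The upper and lower bounds meet at 3, so that is the treewidth.

Treewidth 3.
One optimal decomposition is:
Bags: B1 = {0, 1, 2, 14}  B2 = {1, 2, 7, 14}  B3 = {1, 2, 6, 7}  B4 = {1, 3, 6, 7}  B5 = {3, 6, 7, 9}  B6 = {3, 6, 9, 10}  B7 = {3, 9, 10, 13}  B8 = {9, 10, 11, 13}  B9 = {10, 11, 12, 13}  B10 = {8, 11, 12, 13}  B11 = {5, 8, 11, 12}  B12 = {4, 5, 8, 12}
Tree: B1–B2, B2–B3, B3–B4, B4–B5, B5–B6, B6–B7, B7–B8, B8–B9, B9–B10, B10–B11, B11–B12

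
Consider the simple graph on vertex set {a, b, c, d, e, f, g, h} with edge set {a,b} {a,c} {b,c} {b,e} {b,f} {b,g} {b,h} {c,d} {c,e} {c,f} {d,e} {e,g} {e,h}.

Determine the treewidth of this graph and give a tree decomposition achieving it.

Treewidth 2.
One such decomposition:
Bags: B1 = {b, c, e}  B2 = {b, e, h}  B3 = {b, e, g}  B4 = {b, c, f}  B5 = {a, b, c}  B6 = {c, d, e}
Tree: B1–B2, B1–B3, B1–B4, B1–B5, B1–B6

Every bag has size at most 3, so the width is 3 − 1 = 2 and tw(G) ≤ 2. For the lower bound, the 3 vertices {c, d, e} are pairwise adjacent, and any tree decomposition puts a clique entirely inside one bag — forcing width ≥ 2. Combining the bounds, tw(G) = 2.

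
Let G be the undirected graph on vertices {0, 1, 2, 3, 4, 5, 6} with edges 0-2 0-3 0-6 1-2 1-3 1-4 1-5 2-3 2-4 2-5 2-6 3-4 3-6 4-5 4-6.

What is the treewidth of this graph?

A width-3 tree decomposition is:
Bags: B1 = {2, 3, 4, 6}  B2 = {0, 2, 3, 6}  B3 = {1, 2, 3, 4}  B4 = {1, 2, 4, 5}
Tree: B1–B2, B1–B3, B3–B4
Each bag holds 4 vertices, so the decomposition has width 3, which upper-bounds the treewidth. Conversely, {0, 2, 3, 6} is a clique of size 4, and the vertices of any clique must share a bag in every tree decomposition; so some bag has ≥ 4 vertices and tw(G) ≥ 3. Hence tw(G) = 3 exactly.

3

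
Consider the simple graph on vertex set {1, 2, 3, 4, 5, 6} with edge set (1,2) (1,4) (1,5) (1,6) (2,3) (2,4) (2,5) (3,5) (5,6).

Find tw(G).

A width-2 tree decomposition is:
Bags: B1 = {1, 5, 6}  B2 = {1, 2, 5}  B3 = {2, 3, 5}  B4 = {1, 2, 4}
Tree: B1–B2, B2–B3, B2–B4
Each bag holds 3 vertices, so the decomposition has width 2, which upper-bounds the treewidth. Conversely, {1, 2, 4} is a clique of size 3, and the vertices of any clique must share a bag in every tree decomposition; so some bag has ≥ 3 vertices and tw(G) ≥ 2. The upper and lower bounds meet at 2, so that is the treewidth.

2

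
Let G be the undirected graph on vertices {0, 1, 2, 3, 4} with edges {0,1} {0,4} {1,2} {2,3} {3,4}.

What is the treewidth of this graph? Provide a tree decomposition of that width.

Each bag holds 3 vertices, so the decomposition has width 2, which upper-bounds the treewidth. The edges 1–0–4–3–2–1 form a cycle, so G is not a tree and its treewidth is at least 2. The upper and lower bounds meet at 2, so that is the treewidth.

Treewidth 2.
One optimal decomposition is:
Bags: B1 = {0, 1, 4}  B2 = {1, 3, 4}  B3 = {1, 2, 3}
Tree: B1–B2, B2–B3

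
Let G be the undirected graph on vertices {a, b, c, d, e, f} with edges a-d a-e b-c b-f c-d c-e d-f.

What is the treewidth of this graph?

2

A width-2 tree decomposition is:
Bags: B1 = {b, c, f}  B2 = {c, d, f}  B3 = {c, d, e}  B4 = {a, d, e}
Tree: B1–B2, B2–B3, B3–B4
The largest bag has 3 vertices, giving width 2; this decomposition certifies tw(G) ≤ 2. For the lower bound, G contains the cycle b–f–d–c–b, so G is not a forest; only forests have treewidth ≤ 1, hence tw(G) ≥ 2. Combining the bounds, tw(G) = 2.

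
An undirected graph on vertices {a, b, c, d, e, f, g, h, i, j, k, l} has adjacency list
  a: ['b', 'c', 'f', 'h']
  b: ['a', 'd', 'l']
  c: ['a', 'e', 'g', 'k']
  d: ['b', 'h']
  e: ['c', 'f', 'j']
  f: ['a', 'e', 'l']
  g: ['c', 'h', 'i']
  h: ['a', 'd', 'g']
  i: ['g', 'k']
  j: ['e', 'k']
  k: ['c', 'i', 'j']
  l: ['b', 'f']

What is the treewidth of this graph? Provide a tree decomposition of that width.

Treewidth 3.
Bags: B1 = {e, i, j, k}  B2 = {c, e, i, k}  B3 = {c, e, g, i}  B4 = {c, e, f, g}  B5 = {a, c, f, g}  B6 = {a, f, g, h}  B7 = {a, f, h, l}  B8 = {a, b, h, l}  B9 = {b, d, h, l}
Tree: B1–B2, B2–B3, B3–B4, B4–B5, B5–B6, B6–B7, B7–B8, B8–B9

Every bag has size at most 4, so the width is 4 − 1 = 3 and tw(G) ≤ 3. For the lower bound: the 4 vertex sets {i,j,k}, {e}, {c}, {a,f,g,h} are disjoint, each induces a connected subgraph, and every pair is joined by at least one edge of G. Contracting each set to a single vertex therefore yields K_{4} as a minor, and since treewidth is minor-monotone, tw(G) ≥ tw(K_{4}) = 3. Combining the bounds, tw(G) = 3.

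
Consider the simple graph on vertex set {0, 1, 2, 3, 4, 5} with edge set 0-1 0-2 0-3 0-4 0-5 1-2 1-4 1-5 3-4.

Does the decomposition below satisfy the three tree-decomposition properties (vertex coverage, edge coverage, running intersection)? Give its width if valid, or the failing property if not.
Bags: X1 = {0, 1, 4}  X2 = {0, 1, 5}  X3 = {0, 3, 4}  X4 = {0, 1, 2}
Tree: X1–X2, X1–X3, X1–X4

Every vertex of G appears in some bag (union = {0, 1, 2, 3, 4, 5}); every edge is covered by a bag; and for each vertex v the set of bags containing v is connected in the bag tree. The decomposition is therefore valid. The largest bag has 3 vertices, so the width is 2.

Yes; width 2.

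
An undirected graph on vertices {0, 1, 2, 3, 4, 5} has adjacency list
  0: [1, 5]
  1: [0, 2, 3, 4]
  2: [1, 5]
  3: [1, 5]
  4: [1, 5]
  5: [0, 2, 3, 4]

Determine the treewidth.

2

A width-2 tree decomposition is:
Bags: B1 = {1, 2, 5}  B2 = {1, 4, 5}  B3 = {0, 1, 5}  B4 = {1, 3, 5}
Tree: B1–B2, B2–B3, B3–B4
The largest bag has 3 vertices, giving width 2; this decomposition certifies tw(G) ≤ 2. The edges 2–5–4–1–2 form a cycle, so G is not a tree and its treewidth is at least 2. Combining the bounds, tw(G) = 2.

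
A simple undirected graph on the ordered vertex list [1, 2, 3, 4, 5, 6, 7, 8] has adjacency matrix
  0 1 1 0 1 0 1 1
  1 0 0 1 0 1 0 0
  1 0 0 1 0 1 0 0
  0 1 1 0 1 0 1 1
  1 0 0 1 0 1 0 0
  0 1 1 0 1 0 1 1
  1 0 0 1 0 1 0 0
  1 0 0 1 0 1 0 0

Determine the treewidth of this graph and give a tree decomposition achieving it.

Treewidth 3.
Bags: B1 = {1, 4, 6, 7}  B2 = {1, 2, 4, 6}  B3 = {1, 4, 5, 6}  B4 = {1, 4, 6, 8}  B5 = {1, 3, 4, 6}
Tree: B1–B2, B2–B3, B3–B4, B4–B5

The largest bag has 4 vertices, giving width 3; this decomposition certifies tw(G) ≤ 3. For the lower bound: the 4 vertex sets {6,7}, {2,4}, {1}, {5} are disjoint, each induces a connected subgraph, and every pair is joined by at least one edge of G. Contracting each set to a single vertex therefore yields K_{4} as a minor, and since treewidth is minor-monotone, tw(G) ≥ tw(K_{4}) = 3. Combining the bounds, tw(G) = 3.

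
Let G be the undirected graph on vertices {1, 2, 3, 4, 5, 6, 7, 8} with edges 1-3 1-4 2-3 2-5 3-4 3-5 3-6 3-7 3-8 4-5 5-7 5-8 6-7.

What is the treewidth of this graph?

2

A width-2 tree decomposition is:
Bags: B1 = {2, 3, 5}  B2 = {3, 5, 7}  B3 = {3, 4, 5}  B4 = {3, 6, 7}  B5 = {3, 5, 8}  B6 = {1, 3, 4}
Tree: B1–B2, B1–B3, B2–B4, B3–B5, B3–B6
The largest bag has 3 vertices, giving width 2; this decomposition certifies tw(G) ≤ 2. For the lower bound, the 3 vertices {1, 3, 4} are pairwise adjacent, and any tree decomposition puts a clique entirely inside one bag — forcing width ≥ 2. Combining the bounds, tw(G) = 2.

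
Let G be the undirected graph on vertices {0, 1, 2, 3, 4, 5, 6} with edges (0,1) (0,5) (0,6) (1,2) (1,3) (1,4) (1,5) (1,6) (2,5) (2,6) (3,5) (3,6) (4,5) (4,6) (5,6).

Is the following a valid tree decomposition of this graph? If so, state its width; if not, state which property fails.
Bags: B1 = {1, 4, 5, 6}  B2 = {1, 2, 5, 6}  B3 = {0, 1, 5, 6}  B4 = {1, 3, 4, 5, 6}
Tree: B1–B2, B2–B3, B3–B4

A tree decomposition must satisfy three properties: every vertex lies in some bag; for every edge, both endpoints lie together in some bag; and for every vertex, the bags containing it form a connected subtree. Here bags containing vertex 4 are not connected in the tree, so the decomposition is invalid.

No — bags containing vertex 4 are not connected in the tree.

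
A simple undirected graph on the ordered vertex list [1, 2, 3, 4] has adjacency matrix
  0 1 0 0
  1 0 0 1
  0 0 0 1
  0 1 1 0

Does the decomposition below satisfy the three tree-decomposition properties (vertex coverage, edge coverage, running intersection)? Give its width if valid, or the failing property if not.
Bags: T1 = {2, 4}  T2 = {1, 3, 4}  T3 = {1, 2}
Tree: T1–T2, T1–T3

No — bags containing vertex 1 are not connected in the tree.

A tree decomposition must satisfy three properties: every vertex lies in some bag; for every edge, both endpoints lie together in some bag; and for every vertex, the bags containing it form a connected subtree. Here bags containing vertex 1 are not connected in the tree, so the decomposition is invalid.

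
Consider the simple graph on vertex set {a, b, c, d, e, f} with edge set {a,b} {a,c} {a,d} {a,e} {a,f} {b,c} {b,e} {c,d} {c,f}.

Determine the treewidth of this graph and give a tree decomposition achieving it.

Treewidth 2.
One such decomposition:
Bags: B1 = {a, c, f}  B2 = {a, b, c}  B3 = {a, c, d}  B4 = {a, b, e}
Tree: B1–B2, B1–B3, B2–B4

Every bag has size at most 3, so the width is 3 − 1 = 2 and tw(G) ≤ 2. On the other hand G contains the 3-clique {a, b, e}. A clique must lie in a single bag of any decomposition, so no decomposition can have width below 2. Therefore the treewidth is 2.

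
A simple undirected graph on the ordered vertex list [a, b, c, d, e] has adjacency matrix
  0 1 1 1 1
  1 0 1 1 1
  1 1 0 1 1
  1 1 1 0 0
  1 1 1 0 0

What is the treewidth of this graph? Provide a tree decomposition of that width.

Treewidth 3.
One such decomposition:
Bags: B1 = {a, b, c, e}  B2 = {a, b, c, d}
Tree: B1–B2

Every bag has size at most 4, so the width is 4 − 1 = 3 and tw(G) ≤ 3. On the other hand G contains the 4-clique {a, b, c, d}. A clique must lie in a single bag of any decomposition, so no decomposition can have width below 3. The upper and lower bounds meet at 3, so that is the treewidth.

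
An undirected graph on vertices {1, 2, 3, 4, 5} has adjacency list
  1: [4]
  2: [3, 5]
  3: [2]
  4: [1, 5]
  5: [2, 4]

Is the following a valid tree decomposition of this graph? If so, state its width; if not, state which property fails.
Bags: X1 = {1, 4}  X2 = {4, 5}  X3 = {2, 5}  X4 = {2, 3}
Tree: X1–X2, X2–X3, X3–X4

Yes; width 1.

Every vertex of G appears in some bag (union = {1, 2, 3, 4, 5}); every edge is covered by a bag; and for each vertex v the set of bags containing v is connected in the bag tree. The decomposition is therefore valid. The largest bag has 2 vertices, so the width is 1.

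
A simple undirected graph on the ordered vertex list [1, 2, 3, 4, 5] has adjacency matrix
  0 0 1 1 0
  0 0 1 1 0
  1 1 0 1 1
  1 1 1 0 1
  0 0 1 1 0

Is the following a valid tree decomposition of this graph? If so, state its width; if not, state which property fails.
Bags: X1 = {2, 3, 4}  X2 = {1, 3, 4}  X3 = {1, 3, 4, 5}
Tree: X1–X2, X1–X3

A tree decomposition must satisfy three properties: every vertex lies in some bag; for every edge, both endpoints lie together in some bag; and for every vertex, the bags containing it form a connected subtree. Here bags containing vertex 1 are not connected in the tree, so the decomposition is invalid.

No — bags containing vertex 1 are not connected in the tree.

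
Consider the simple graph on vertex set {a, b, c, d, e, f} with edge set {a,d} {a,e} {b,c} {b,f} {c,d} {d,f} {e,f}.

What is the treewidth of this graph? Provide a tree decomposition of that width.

The largest bag has 3 vertices, giving width 2; this decomposition certifies tw(G) ≤ 2. The edges b–c–d–f–b form a cycle, so G is not a tree and its treewidth is at least 2. Hence tw(G) = 2 exactly.

Treewidth 2.
One optimal decomposition is:
Bags: B1 = {b, c, f}  B2 = {c, d, f}  B3 = {d, e, f}  B4 = {a, d, e}
Tree: B1–B2, B2–B3, B3–B4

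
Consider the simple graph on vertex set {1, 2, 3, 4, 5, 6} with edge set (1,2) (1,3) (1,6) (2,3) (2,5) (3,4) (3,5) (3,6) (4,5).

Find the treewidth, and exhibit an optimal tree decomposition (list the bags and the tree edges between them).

Each bag holds 3 vertices, so the decomposition has width 2, which upper-bounds the treewidth. On the other hand G contains the 3-clique {1, 2, 3}. A clique must lie in a single bag of any decomposition, so no decomposition can have width below 2. Combining the bounds, tw(G) = 2.

Treewidth 2.
One optimal decomposition is:
Bags: B1 = {1, 2, 3}  B2 = {2, 3, 5}  B3 = {3, 4, 5}  B4 = {1, 3, 6}
Tree: B1–B2, B2–B3, B1–B4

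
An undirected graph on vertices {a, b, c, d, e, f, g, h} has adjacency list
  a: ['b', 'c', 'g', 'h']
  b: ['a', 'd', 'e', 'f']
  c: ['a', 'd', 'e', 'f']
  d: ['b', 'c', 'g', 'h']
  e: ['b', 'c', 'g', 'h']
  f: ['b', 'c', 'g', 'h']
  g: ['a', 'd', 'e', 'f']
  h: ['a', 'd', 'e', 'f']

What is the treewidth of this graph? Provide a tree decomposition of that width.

The largest bag has 5 vertices, giving width 4; this decomposition certifies tw(G) ≤ 4. For the lower bound: the 5 vertex sets {e,g}, {a,c}, {b,d}, {f}, {h} are disjoint, each induces a connected subgraph, and every pair is joined by at least one edge of G. Contracting each set to a single vertex therefore yields K_{5} as a minor, and since treewidth is minor-monotone, tw(G) ≥ tw(K_{5}) = 4. Therefore the treewidth is 4.

Treewidth 4.
One optimal decomposition is:
Bags: B1 = {a, d, e, f, g}  B2 = {a, c, d, e, f}  B3 = {a, b, d, e, f}  B4 = {a, d, e, f, h}
Tree: B1–B2, B2–B3, B3–B4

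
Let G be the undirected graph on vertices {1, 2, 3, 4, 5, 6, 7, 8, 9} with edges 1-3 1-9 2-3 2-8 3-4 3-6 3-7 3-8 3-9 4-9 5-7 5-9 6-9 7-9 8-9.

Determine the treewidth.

A width-2 tree decomposition is:
Bags: B1 = {3, 7, 9}  B2 = {3, 8, 9}  B3 = {2, 3, 8}  B4 = {1, 3, 9}  B5 = {3, 6, 9}  B6 = {3, 4, 9}  B7 = {5, 7, 9}
Tree: B1–B2, B2–B3, B1–B4, B4–B5, B2–B6, B1–B7
The largest bag has 3 vertices, giving width 2; this decomposition certifies tw(G) ≤ 2. For the lower bound, the 3 vertices {1, 3, 9} are pairwise adjacent, and any tree decomposition puts a clique entirely inside one bag — forcing width ≥ 2. Therefore the treewidth is 2.

2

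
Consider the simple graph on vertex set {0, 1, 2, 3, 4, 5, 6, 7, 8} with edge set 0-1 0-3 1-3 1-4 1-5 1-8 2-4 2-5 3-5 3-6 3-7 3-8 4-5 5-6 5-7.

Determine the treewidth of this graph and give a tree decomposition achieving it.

The largest bag has 3 vertices, giving width 2; this decomposition certifies tw(G) ≤ 2. For the lower bound, the 3 vertices {2, 4, 5} are pairwise adjacent, and any tree decomposition puts a clique entirely inside one bag — forcing width ≥ 2. The upper and lower bounds meet at 2, so that is the treewidth.

Treewidth 2.
One such decomposition:
Bags: B1 = {0, 1, 3}  B2 = {1, 3, 5}  B3 = {3, 5, 7}  B4 = {1, 4, 5}  B5 = {1, 3, 8}  B6 = {2, 4, 5}  B7 = {3, 5, 6}
Tree: B1–B2, B2–B3, B2–B4, B1–B5, B4–B6, B3–B7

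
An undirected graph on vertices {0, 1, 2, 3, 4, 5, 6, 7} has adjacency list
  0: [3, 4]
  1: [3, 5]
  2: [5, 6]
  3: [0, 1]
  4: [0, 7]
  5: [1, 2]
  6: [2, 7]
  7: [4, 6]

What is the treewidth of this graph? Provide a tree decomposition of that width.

Every bag has size at most 3, so the width is 3 − 1 = 2 and tw(G) ≤ 2. For the lower bound, G contains the cycle 5–2–6–7–4–0–3–1–5, so G is not a forest; only forests have treewidth ≤ 1, hence tw(G) ≥ 2. Hence tw(G) = 2 exactly.

Treewidth 2.
One such decomposition:
Bags: B1 = {2, 5, 6}  B2 = {5, 6, 7}  B3 = {4, 5, 7}  B4 = {0, 4, 5}  B5 = {0, 3, 5}  B6 = {1, 3, 5}
Tree: B1–B2, B2–B3, B3–B4, B4–B5, B5–B6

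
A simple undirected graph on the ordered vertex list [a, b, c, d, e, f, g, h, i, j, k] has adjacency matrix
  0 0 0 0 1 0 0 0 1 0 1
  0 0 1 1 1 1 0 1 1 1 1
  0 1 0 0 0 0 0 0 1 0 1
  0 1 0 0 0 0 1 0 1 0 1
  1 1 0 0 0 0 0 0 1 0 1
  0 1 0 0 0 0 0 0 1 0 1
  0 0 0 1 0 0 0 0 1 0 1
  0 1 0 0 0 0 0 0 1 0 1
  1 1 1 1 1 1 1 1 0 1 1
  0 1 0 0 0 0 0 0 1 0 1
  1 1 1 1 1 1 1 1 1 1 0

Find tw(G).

3

A width-3 tree decomposition is:
Bags: B1 = {b, d, i, k}  B2 = {b, c, i, k}  B3 = {b, e, i, k}  B4 = {a, e, i, k}  B5 = {b, h, i, k}  B6 = {b, f, i, k}  B7 = {b, i, j, k}  B8 = {d, g, i, k}
Tree: B1–B2, B1–B3, B3–B4, B3–B5, B2–B6, B6–B7, B1–B8
Each bag holds 4 vertices, so the decomposition has width 3, which upper-bounds the treewidth. For the lower bound, the 4 vertices {d, g, i, k} are pairwise adjacent, and any tree decomposition puts a clique entirely inside one bag — forcing width ≥ 3. Therefore the treewidth is 3.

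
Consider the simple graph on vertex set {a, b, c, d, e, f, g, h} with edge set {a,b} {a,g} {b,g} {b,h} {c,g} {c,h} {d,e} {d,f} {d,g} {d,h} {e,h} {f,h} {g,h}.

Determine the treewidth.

A width-2 tree decomposition is:
Bags: B1 = {d, e, h}  B2 = {d, g, h}  B3 = {c, g, h}  B4 = {b, g, h}  B5 = {d, f, h}  B6 = {a, b, g}
Tree: B1–B2, B2–B3, B2–B4, B2–B5, B4–B6
Every bag has size at most 3, so the width is 3 − 1 = 2 and tw(G) ≤ 2. For the lower bound, the 3 vertices {d, g, h} are pairwise adjacent, and any tree decomposition puts a clique entirely inside one bag — forcing width ≥ 2. Therefore the treewidth is 2.

2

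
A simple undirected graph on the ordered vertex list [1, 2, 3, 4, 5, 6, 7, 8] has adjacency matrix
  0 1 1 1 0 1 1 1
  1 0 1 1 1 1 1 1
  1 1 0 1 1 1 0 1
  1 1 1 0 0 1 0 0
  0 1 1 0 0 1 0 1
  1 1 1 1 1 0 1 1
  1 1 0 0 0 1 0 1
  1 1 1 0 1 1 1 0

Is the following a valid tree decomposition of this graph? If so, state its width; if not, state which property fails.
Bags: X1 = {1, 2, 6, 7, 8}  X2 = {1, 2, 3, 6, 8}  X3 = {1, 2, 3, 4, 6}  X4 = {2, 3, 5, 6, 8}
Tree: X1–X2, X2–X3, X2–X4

Vertex coverage: the bags together contain {1, 2, 3, 4, 5, 6, 7, 8}, the full vertex set. Edge coverage: each edge of G has both endpoints in at least one bag. Running intersection: for every vertex, the bags containing it form a connected subtree. All three properties hold, so this is a valid tree decomposition of width max|bag| − 1 = 4, and hence tw(G) ≤ 4.

Yes; width 4.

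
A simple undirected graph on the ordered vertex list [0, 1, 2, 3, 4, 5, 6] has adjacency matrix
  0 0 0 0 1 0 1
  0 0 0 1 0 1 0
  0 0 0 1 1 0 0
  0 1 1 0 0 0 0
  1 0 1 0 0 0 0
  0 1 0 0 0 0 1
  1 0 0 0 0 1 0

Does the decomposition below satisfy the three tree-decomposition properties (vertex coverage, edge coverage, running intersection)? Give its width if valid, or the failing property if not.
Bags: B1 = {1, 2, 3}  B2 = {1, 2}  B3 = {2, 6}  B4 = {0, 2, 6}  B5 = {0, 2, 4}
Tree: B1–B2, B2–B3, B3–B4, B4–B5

No — vertex 5 appears in no bag.

A tree decomposition must satisfy three properties: every vertex lies in some bag; for every edge, both endpoints lie together in some bag; and for every vertex, the bags containing it form a connected subtree. Here vertex 5 appears in no bag, so the decomposition is invalid.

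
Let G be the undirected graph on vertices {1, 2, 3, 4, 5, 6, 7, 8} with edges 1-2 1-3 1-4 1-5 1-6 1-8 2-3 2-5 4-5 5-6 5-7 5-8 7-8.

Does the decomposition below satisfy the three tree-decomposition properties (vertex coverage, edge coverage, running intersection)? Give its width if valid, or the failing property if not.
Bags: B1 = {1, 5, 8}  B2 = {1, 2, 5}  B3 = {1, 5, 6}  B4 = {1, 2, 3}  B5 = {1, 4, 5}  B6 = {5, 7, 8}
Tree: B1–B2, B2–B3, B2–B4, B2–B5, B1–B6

Checking the three conditions: (i) the bags cover all of {1, 2, 3, 4, 5, 6, 7, 8}; (ii) for each edge, some bag contains both endpoints; (iii) the bags containing any fixed vertex form a subtree. All hold, so the decomposition is valid with width 3 − 1 = 2.

Yes; width 2.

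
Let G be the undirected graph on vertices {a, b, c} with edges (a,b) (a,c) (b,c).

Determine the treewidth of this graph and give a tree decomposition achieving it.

With just one bag of size 3, the width is 3 − 1 = 2, so tw(G) ≤ 2. On the other hand G contains the 3-clique {a, b, c}. A clique must lie in a single bag of any decomposition, so no decomposition can have width below 2. Hence tw(G) = 2 exactly.

Treewidth 2.
One such decomposition:
Bags: B1 = {a, b, c}
Tree: (single bag)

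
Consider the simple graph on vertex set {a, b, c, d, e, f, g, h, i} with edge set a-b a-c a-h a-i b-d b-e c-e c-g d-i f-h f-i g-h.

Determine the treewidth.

3

A width-3 tree decomposition is:
Bags: B1 = {c, f, g, h}  B2 = {a, c, f, h}  B3 = {a, c, f, i}  B4 = {a, c, e, i}  B5 = {a, b, e, i}  B6 = {b, d, e, i}
Tree: B1–B2, B2–B3, B3–B4, B4–B5, B5–B6
Each bag holds 4 vertices, so the decomposition has width 3, which upper-bounds the treewidth. For the lower bound: the 4 vertex sets {f,g,h}, {c}, {a}, {b,d,e,i} are disjoint, each induces a connected subgraph, and every pair is joined by at least one edge of G. Contracting each set to a single vertex therefore yields K_{4} as a minor, and since treewidth is minor-monotone, tw(G) ≥ tw(K_{4}) = 3. The upper and lower bounds meet at 3, so that is the treewidth.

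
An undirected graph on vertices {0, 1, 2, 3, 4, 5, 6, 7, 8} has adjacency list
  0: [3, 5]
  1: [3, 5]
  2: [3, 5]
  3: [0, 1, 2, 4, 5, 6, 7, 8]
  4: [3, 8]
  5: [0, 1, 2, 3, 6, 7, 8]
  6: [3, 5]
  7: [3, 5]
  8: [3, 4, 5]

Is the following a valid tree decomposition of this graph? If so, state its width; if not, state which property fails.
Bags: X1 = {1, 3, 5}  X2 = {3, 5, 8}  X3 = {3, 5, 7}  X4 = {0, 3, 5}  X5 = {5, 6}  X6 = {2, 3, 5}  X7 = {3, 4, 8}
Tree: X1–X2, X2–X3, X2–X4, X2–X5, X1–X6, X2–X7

No — edge (3,6) lies in no bag.

A tree decomposition must satisfy three properties: every vertex lies in some bag; for every edge, both endpoints lie together in some bag; and for every vertex, the bags containing it form a connected subtree. Here edge (3,6) lies in no bag, so the decomposition is invalid.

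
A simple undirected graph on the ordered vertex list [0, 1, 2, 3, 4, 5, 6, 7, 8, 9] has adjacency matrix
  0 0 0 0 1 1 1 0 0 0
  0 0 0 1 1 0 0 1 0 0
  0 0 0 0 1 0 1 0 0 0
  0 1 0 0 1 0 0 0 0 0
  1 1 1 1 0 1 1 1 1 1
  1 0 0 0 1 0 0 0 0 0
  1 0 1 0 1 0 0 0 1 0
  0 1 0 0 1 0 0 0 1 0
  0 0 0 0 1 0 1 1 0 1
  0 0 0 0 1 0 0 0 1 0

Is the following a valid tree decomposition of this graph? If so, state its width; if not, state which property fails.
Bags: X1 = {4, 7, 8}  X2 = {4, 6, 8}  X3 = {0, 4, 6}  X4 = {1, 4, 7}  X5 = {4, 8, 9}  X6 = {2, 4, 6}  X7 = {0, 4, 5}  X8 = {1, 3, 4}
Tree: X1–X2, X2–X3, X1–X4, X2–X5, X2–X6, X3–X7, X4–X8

Every vertex of G appears in some bag (union = {0, 1, 2, 3, 4, 5, 6, 7, 8, 9}); every edge is covered by a bag; and for each vertex v the set of bags containing v is connected in the bag tree. The decomposition is therefore valid. The largest bag has 3 vertices, so the width is 2.

Yes; width 2.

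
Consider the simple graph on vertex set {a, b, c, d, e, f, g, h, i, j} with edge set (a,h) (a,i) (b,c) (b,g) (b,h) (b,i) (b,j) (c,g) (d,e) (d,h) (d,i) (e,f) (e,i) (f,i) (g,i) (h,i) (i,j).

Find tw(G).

A width-2 tree decomposition is:
Bags: B1 = {d, h, i}  B2 = {b, h, i}  B3 = {a, h, i}  B4 = {b, g, i}  B5 = {b, i, j}  B6 = {d, e, i}  B7 = {e, f, i}  B8 = {b, c, g}
Tree: B1–B2, B2–B3, B2–B4, B4–B5, B1–B6, B6–B7, B4–B8
Each bag holds 3 vertices, so the decomposition has width 2, which upper-bounds the treewidth. On the other hand G contains the 3-clique {b, c, g}. A clique must lie in a single bag of any decomposition, so no decomposition can have width below 2. Combining the bounds, tw(G) = 2.

2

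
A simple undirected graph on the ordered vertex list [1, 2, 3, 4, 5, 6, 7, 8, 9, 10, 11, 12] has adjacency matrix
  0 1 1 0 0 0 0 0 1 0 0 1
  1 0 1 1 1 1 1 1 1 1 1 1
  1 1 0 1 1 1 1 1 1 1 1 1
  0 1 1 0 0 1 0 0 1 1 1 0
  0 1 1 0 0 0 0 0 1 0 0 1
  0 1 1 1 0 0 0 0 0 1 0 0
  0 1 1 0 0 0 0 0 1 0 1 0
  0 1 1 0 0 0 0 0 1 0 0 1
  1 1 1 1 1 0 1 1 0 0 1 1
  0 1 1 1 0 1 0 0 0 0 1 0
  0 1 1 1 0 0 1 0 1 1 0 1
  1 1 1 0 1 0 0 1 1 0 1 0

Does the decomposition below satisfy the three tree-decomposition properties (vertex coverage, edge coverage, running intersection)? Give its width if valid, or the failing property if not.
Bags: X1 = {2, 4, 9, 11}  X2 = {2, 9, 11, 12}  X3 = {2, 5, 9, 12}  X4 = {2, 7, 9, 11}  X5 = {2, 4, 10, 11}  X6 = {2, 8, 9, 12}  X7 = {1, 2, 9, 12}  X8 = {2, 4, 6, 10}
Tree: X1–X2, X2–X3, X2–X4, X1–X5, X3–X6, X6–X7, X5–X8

A tree decomposition must satisfy three properties: every vertex lies in some bag; for every edge, both endpoints lie together in some bag; and for every vertex, the bags containing it form a connected subtree. Here vertex 3 appears in no bag, so the decomposition is invalid.

No — vertex 3 appears in no bag.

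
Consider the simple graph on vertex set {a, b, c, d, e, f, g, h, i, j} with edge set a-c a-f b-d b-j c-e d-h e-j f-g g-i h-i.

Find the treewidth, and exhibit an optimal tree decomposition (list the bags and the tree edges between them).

Treewidth 2.
One such decomposition:
Bags: B1 = {b, e, j}  B2 = {b, c, e}  B3 = {a, b, c}  B4 = {a, b, f}  B5 = {b, f, g}  B6 = {b, g, i}  B7 = {b, h, i}  B8 = {b, d, h}
Tree: B1–B2, B2–B3, B3–B4, B4–B5, B5–B6, B6–B7, B7–B8

Every bag has size at most 3, so the width is 3 − 1 = 2 and tw(G) ≤ 2. For the lower bound, G contains the cycle b–j–e–c–a–f–g–i–h–d–b, so G is not a forest; only forests have treewidth ≤ 1, hence tw(G) ≥ 2. Therefore the treewidth is 2.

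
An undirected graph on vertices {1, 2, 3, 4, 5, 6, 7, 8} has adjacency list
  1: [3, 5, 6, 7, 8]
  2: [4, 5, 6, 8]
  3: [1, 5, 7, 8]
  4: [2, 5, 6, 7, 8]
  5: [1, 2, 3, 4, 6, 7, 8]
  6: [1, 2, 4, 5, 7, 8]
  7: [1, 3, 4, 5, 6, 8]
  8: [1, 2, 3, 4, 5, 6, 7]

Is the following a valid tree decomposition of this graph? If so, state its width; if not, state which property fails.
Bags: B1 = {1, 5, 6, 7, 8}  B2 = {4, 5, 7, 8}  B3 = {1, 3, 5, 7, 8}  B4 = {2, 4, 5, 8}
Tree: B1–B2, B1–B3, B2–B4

A tree decomposition must satisfy three properties: every vertex lies in some bag; for every edge, both endpoints lie together in some bag; and for every vertex, the bags containing it form a connected subtree. Here edge (6,4) lies in no bag, so the decomposition is invalid.

No — edge (6,4) lies in no bag.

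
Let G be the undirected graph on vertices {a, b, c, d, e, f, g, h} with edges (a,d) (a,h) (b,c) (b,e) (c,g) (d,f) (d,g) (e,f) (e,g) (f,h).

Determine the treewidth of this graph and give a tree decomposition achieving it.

Treewidth 2.
Bags: B1 = {a, f, h}  B2 = {a, d, f}  B3 = {d, e, f}  B4 = {d, e, g}  B5 = {b, e, g}  B6 = {b, c, g}
Tree: B1–B2, B2–B3, B3–B4, B4–B5, B5–B6

The largest bag has 3 vertices, giving width 2; this decomposition certifies tw(G) ≤ 2. The edges h–a–d–f–h form a cycle, so G is not a tree and its treewidth is at least 2. Combining the bounds, tw(G) = 2.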